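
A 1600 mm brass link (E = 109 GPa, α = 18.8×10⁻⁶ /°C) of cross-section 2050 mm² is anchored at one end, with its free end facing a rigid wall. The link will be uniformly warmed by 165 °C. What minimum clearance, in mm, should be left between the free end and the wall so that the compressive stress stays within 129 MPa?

Free expansion if unrestrained: δ_free = αΔT L = 18.8×10⁻⁶ × 165 × 1600 = 4.963 mm.
A stress of 129 MPa corresponds to the wall pushing the link back by σL/E = 129×1600/(109×10³) = 1.894 mm.
So the gap has to take up the difference, g_min = δ_free − σL/E = 4.963 − 1.894 = 3.07 mm.

g ≈ 3.07 mm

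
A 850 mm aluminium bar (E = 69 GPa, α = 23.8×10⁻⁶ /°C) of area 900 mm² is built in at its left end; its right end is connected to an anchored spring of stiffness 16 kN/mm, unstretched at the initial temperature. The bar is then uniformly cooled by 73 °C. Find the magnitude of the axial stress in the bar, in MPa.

If the spring were absent the bar would shorten by αΔT L = 23.8×10⁻⁶ × 73 × 850 = 1.477 mm.
Let P be the tensile force in the spring. The bar extends elastically by PL/(AE) and the spring stretches by P/k; together these equal δ_free.
P [ L/(AE) + 1/k ] = δ_free → P [ 850/(900×69×10³) + 1/(16×10³) ] = 1.477.
P = 1.477 / 7.619×10⁻⁵ = 19380 N.
σ = P/A = 19380/900 = 21.54 MPa.

σ ≈ 21.5 MPa (tensile)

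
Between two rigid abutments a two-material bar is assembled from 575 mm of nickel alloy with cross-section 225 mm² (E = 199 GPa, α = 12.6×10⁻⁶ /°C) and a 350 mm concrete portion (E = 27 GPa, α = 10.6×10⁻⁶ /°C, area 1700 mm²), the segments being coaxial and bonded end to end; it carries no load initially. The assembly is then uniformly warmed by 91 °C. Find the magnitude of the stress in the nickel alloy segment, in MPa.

If the supports were absent, the total length change would be Σ αᵢΔT Lᵢ = 12.6×10⁻⁶×91×575 + 10.6×10⁻⁶×91×350 = 0.9969 mm.
The walls prevent any net length change, so an axial force P (same in every segment) develops. Compatibility: P · Σ Lᵢ/(AᵢEᵢ) = δ_free.
Σ Lᵢ/(AᵢEᵢ) = 575/(225×199×10³) + 350/(1700×27×10³) = 2.047×10⁻⁵ mm/N.
So P = 0.9969 / 2.047×10⁻⁵ = 48.71 kN, compressive.
σ_{nickel alloy} = P / A = 48710 / 225 = 216.5 MPa.

σ ≈ 216 MPa (compressive)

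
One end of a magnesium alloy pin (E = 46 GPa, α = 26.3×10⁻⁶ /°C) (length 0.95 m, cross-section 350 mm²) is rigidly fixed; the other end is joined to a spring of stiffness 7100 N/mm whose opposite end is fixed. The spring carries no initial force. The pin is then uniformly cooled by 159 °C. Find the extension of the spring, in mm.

If the spring were absent the pin would shorten by αΔT L = 26.3×10⁻⁶ × 159 × 950 = 3.973 mm.
Let P be the tensile force in the spring. The pin extends elastically by PL/(AE) and the spring stretches by P/k; together these equal δ_free.
P [ L/(AE) + 1/k ] = δ_free → P [ 950/(350×46×10³) + 1/(7100) ] = 3.973.
P = 3.973 / 0.0001999 = 19880 N.
Spring extension = P/k = 19880/(7100) = 2.8 mm.

δ ≈ 2.8 mm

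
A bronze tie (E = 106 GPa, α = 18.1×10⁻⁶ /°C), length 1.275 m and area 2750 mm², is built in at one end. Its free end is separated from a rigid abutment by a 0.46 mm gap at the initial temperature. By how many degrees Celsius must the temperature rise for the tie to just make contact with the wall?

Contact occurs when the free expansion equals the gap: αΔT L = 0.46 mm.
So ΔT = g/(αL) = 0.46/(18.1×10⁻⁶ × 1275) = 19.93 °C.

ΔT ≈ 19.9 °C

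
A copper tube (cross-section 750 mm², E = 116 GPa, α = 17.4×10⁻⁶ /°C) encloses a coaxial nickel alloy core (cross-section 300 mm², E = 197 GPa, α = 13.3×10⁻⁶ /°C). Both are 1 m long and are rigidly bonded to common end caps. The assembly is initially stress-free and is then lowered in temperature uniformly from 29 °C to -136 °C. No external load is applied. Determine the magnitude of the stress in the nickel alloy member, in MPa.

σ ≈ 79.4 MPa (compressive)

The copper has the larger α, so on cooling it would change length more than the nickel alloy if both were free. The rigid plates force a common final length, so the copper is put into tension and the nickel alloy into compression, with equal and opposite forces P (no external load).
Compatibility of the two members (thermal + elastic change equal): (α₁ − α₂)ΔT = P·[1/(A₁E₁) + 1/(A₂E₂)].
|α₁ − α₂|·ΔT = 4.1×10⁻⁶ × 165 = 0.0006765.
1/(A₁E₁) + 1/(A₂E₂) = 1/(750×116×10³) + 1/(300×197×10³) = 2.841×10⁻⁸ N⁻¹.
P = 0.0006765 / 2.841×10⁻⁸ = 23810 N = 23.81 kN.
σ_{nickel alloy} = P/A₂ = 23810/300 = 79.36 MPa, compressive.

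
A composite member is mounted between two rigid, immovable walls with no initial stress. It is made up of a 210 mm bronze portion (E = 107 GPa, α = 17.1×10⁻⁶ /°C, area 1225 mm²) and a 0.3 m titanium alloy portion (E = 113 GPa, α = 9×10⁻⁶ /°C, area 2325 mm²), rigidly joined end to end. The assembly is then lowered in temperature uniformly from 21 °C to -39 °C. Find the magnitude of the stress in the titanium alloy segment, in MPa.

σ ≈ 59.2 MPa (tensile)

With the walls removed the bar would change length by δ_free = Σ αᵢΔT Lᵢ = 17.1×10⁻⁶×60×210 + 9×10⁻⁶×60×300 = 0.3775 mm.
The walls prevent any net length change, so an axial force P (same in every segment) develops. Compatibility: P · Σ Lᵢ/(AᵢEᵢ) = δ_free.
Σ Lᵢ/(AᵢEᵢ) = 210/(1225×107×10³) + 300/(2325×113×10³) = 2.744×10⁻⁶ mm/N.
So P = 0.3775 / 2.744×10⁻⁶ = 137.6 kN, tensile.
σ_{titanium alloy} = P / A = 137600 / 2325 = 59.16 MPa.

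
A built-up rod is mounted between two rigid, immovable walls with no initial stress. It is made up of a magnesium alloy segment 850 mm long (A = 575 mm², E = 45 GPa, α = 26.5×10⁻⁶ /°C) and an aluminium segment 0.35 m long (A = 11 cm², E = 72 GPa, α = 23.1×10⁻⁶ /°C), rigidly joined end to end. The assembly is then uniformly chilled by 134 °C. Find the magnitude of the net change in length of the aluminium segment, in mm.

If the supports were absent, the total length change would be Σ αᵢΔT Lᵢ = 26.5×10⁻⁶×134×850 + 23.1×10⁻⁶×134×350 = 4.102 mm.
The rigid supports impose zero overall length change; the single axial force P common to all segments must satisfy P Σ Lᵢ/(AᵢEᵢ) = δ_free.
Σ Lᵢ/(AᵢEᵢ) = 850/(575×45×10³) + 350/(1100×72×10³) = 3.727×10⁻⁵ mm/N.
So P = 4.102 / 3.727×10⁻⁵ = 110.1 kN, tensile.
For the aluminium segment, free thermal change = 23.1×10⁻⁶×134×350 = 1.083 mm and elastic change from P = 110100×350/(1100×72×10³) = 0.4864 mm; these oppose, so the net change is 0.597 mm (segment shortens).

|ΔL| ≈ 0.597 mm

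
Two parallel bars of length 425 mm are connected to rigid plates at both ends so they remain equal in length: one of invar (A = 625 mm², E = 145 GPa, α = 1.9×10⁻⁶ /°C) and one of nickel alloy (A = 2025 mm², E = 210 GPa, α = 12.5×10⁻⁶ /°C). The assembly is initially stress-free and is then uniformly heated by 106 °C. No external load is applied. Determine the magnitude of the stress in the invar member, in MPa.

Equilibrium of a rigid end plate with no external load gives equal and opposite internal forces ±P in the two members. Since α_{nickel alloy} > α_{invar}, heating drives the nickel alloy into compression and the invar into tension.
Equating the net (thermal + elastic) strains gives |α₁ − α₂|·ΔT = P·[1/(A₁E₁) + 1/(A₂E₂)].
|α₁ − α₂|·ΔT = 10.6×10⁻⁶ × 106 = 0.001124.
1/(A₁E₁) + 1/(A₂E₂) = 1/(625×145×10³) + 1/(2025×210×10³) = 1.339×10⁻⁸ N⁻¹.
So P = 0.001124 / 1.339×10⁻⁸ = 83.94 kN.
σ_{invar} = P/A₁ = 83940/625 = 134.3 MPa, tensile.

σ ≈ 134 MPa (tensile)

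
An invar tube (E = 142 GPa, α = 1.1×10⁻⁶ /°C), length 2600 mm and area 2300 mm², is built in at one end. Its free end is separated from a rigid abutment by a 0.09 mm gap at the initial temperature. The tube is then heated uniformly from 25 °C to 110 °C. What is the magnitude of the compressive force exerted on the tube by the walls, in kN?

P ≈ 19.2 kN

Unrestrained expansion: δ_free = αΔT L = 1.1×10⁻⁶ × 85 × 2600 = 0.2431 mm.
After closing the 0.09 mm clearance, 0.2431 − 0.09 = 0.1531 mm of expansion remains to be suppressed by the wall.
Compatibility: PL/(AE) = 0.1531 mm, so σ = P/A = E × (0.1531/2600) = 8.362 MPa.
P = σA = 8.362 × 2300 = 19.23 kN.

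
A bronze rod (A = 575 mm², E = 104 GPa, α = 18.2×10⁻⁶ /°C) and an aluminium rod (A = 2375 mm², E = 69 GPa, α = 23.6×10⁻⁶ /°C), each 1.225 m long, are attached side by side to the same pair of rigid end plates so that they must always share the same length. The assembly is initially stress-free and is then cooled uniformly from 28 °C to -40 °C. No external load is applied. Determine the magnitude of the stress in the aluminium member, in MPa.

σ ≈ 6.77 MPa (tensile)

The aluminium has the larger α, so on cooling it would change length more than the bronze if both were free. The rigid plates force a common final length, so the aluminium is put into tension and the bronze into compression, with equal and opposite forces P (no external load).
Setting the final lengths equal and cancelling L: (α₁ − α₂)ΔT = P/(A₁E₁) + P/(A₂E₂).
|α₁ − α₂|·ΔT = 5.4×10⁻⁶ × 68 = 0.0003672.
1/(A₁E₁) + 1/(A₂E₂) = 1/(575×104×10³) + 1/(2375×69×10³) = 2.282×10⁻⁸ N⁻¹.
So P = 0.0003672 / 2.282×10⁻⁸ = 16.09 kN.
σ_{aluminium} = P/A₂ = 16090/2375 = 6.774 MPa, tensile.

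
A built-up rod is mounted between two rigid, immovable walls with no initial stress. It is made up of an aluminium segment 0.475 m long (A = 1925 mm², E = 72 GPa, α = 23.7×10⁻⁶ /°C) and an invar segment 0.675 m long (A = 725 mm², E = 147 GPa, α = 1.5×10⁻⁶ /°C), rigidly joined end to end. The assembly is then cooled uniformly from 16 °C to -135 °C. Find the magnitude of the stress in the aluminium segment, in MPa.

With the walls removed the bar would change length by δ_free = Σ αᵢΔT Lᵢ = 23.7×10⁻⁶×151×475 + 1.5×10⁻⁶×151×675 = 1.853 mm.
Since the ends are fixed, an axial force P builds up, equal in every segment, with P · Σ Lᵢ/(AᵢEᵢ) = δ_free.
The series flexibility is Σ Lᵢ/(AᵢEᵢ) = 475/(1925×72×10³) + 675/(725×147×10³) = 9.761×10⁻⁶ mm/N.
Hence P = δ_free / Σ(L/AE) = 1.853/9.761×10⁻⁶ = 189.8 kN (tensile).
σ_{aluminium} = P / A = 189800 / 1925 = 98.61 MPa.

σ ≈ 98.6 MPa (tensile)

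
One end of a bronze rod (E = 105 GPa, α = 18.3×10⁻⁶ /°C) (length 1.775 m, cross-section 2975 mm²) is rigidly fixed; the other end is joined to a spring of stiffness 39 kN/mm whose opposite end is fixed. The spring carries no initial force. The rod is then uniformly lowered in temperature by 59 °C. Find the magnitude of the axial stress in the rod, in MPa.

The unrestrained thermal change is αΔT L = 18.3×10⁻⁶ × 59 × 1775 = 1.916 mm.
Let P be the tensile force in the spring. The rod extends elastically by PL/(AE) and the spring stretches by P/k; together these equal δ_free.
P [ L/(AE) + 1/k ] = δ_free → P [ 1775/(2975×105×10³) + 1/(39×10³) ] = 1.916.
P = 1.916 / 3.132×10⁻⁵ = 61180 N.
σ = P/A = 61180/2975 = 20.57 MPa.

σ ≈ 20.6 MPa (tensile)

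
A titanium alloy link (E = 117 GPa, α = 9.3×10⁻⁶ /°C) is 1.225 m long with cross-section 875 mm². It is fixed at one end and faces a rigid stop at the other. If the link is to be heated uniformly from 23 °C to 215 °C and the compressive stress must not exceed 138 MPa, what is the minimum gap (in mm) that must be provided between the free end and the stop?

g ≈ 0.742 mm

With no wall the link would lengthen by αΔT L = 9.3×10⁻⁶ × 192 × 1225 = 2.187 mm.
A stress of 138 MPa corresponds to the wall pushing the link back by σL/E = 138×1225/(117×10³) = 1.445 mm.
So the gap has to take up the difference, g_min = δ_free − σL/E = 2.187 − 1.445 = 0.7425 mm.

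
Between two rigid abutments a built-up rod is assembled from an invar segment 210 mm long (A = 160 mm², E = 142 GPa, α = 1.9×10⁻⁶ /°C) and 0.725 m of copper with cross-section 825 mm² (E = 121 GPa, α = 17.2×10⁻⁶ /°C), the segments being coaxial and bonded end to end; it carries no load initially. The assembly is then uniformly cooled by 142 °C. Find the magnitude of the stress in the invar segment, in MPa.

Free thermal contraction of the whole bar: Σ αᵢΔT Lᵢ = 1.9×10⁻⁶×142×210 + 17.2×10⁻⁶×142×725 = 1.827 mm.
The rigid supports impose zero overall length change; the single axial force P common to all segments must satisfy P Σ Lᵢ/(AᵢEᵢ) = δ_free.
Σ Lᵢ/(AᵢEᵢ) = 210/(160×142×10³) + 725/(825×121×10³) = 1.651×10⁻⁵ mm/N.
Hence P = δ_free / Σ(L/AE) = 1.827/1.651×10⁻⁵ = 110.7 kN (tensile).
σ_{invar} = P / A = 110700 / 160 = 692 MPa.

σ ≈ 692 MPa (tensile)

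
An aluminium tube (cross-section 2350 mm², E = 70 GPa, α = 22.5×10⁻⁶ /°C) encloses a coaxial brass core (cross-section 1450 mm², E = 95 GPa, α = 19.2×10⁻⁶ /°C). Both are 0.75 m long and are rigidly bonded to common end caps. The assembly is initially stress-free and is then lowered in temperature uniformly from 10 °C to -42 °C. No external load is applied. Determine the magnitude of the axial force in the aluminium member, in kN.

P ≈ 12.9 kN (tensile in the aluminium)

Equilibrium of a rigid end plate with no external load gives equal and opposite internal forces ±P in the two members. Since α_{aluminium} > α_{brass}, cooling drives the aluminium into tension and the brass into compression.
Compatibility of the two members (thermal + elastic change equal): (α₁ − α₂)ΔT = P·[1/(A₁E₁) + 1/(A₂E₂)].
|α₁ − α₂|·ΔT = 3.3×10⁻⁶ × 52 = 0.0001716.
1/(A₁E₁) + 1/(A₂E₂) = 1/(2350×70×10³) + 1/(1450×95×10³) = 1.334×10⁻⁸ N⁻¹.
So P = 0.0001716 / 1.334×10⁻⁸ = 12.86 kN.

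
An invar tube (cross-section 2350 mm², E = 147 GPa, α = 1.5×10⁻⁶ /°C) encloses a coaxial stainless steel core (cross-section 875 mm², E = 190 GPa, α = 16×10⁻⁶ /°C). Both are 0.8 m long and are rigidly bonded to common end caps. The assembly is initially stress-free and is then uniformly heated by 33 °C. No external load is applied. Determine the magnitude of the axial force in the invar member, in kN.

P ≈ 53.7 kN (tensile in the invar)

The stainless steel has the larger α, so on heating it would change length more than the invar if both were free. The rigid plates force a common final length, so the stainless steel is put into compression and the invar into tension, with equal and opposite forces P (no external load).
Setting the final lengths equal and cancelling L: (α₁ − α₂)ΔT = P/(A₁E₁) + P/(A₂E₂).
|α₁ − α₂|·ΔT = 14.5×10⁻⁶ × 33 = 0.0004785.
1/(A₁E₁) + 1/(A₂E₂) = 1/(2350×147×10³) + 1/(875×190×10³) = 8.91×10⁻⁹ N⁻¹.
P = 0.0004785 / 8.91×10⁻⁹ = 53700 N = 53.7 kN.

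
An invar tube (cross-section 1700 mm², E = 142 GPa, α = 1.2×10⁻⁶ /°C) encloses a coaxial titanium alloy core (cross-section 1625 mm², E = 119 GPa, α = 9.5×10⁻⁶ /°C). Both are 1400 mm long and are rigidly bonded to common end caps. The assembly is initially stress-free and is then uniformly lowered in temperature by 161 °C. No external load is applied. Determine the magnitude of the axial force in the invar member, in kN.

P ≈ 143 kN (compressive in the invar)

The titanium alloy has the larger α, so on cooling it would change length more than the invar if both were free. The rigid plates force a common final length, so the titanium alloy is put into tension and the invar into compression, with equal and opposite forces P (no external load).
Compatibility of the two members (thermal + elastic change equal): (α₁ − α₂)ΔT = P·[1/(A₁E₁) + 1/(A₂E₂)].
|α₁ − α₂|·ΔT = 8.3×10⁻⁶ × 161 = 0.001336.
1/(A₁E₁) + 1/(A₂E₂) = 1/(1700×142×10³) + 1/(1625×119×10³) = 9.314×10⁻⁹ N⁻¹.
P = 0.001336 / 9.314×10⁻⁹ = 143500 N = 143.5 kN.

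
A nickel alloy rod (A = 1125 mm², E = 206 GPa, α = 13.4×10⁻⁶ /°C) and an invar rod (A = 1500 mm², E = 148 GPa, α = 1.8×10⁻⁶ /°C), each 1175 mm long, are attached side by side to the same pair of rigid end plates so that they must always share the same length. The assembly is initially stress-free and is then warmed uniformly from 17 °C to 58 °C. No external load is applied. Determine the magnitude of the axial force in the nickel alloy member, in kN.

Both members must finish at the same length. With the larger α, the nickel alloy tends to over-expand; the plates restrain it, putting the nickel alloy in compression and the invar in tension. With no external load the two internal forces are equal and opposite, magnitude P.
Setting the final lengths equal and cancelling L: (α₁ − α₂)ΔT = P/(A₁E₁) + P/(A₂E₂).
|α₁ − α₂|·ΔT = 11.6×10⁻⁶ × 41 = 0.0004756.
1/(A₁E₁) + 1/(A₂E₂) = 1/(1125×206×10³) + 1/(1500×148×10³) = 8.819×10⁻⁹ N⁻¹.
P = 0.0004756 / 8.819×10⁻⁹ = 53930 N = 53.93 kN.

P ≈ 53.9 kN (compressive in the nickel alloy)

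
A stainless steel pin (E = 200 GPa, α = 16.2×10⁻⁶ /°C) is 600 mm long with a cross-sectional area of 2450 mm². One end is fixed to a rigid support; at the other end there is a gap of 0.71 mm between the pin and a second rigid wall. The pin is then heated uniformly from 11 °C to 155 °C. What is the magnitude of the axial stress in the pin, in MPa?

σ ≈ 230 MPa (compressive)

If the wall were absent the pin would grow by αΔT L = 16.2×10⁻⁶ × 144 × 600 = 1.4 mm.
After closing the 0.71 mm clearance, 1.4 − 0.71 = 0.6897 mm of expansion remains to be suppressed by the wall.
So σ = E(δ_free − g)/L = 200×10³ × 0.6897/600 = 229.9 MPa.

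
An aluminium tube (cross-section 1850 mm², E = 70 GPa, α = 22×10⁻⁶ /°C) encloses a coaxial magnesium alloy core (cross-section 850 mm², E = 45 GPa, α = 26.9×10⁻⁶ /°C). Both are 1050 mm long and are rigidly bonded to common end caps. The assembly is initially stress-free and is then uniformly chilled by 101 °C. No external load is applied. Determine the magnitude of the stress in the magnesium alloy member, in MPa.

Equilibrium of a rigid end plate with no external load gives equal and opposite internal forces ±P in the two members. Since α_{magnesium alloy} > α_{aluminium}, cooling drives the magnesium alloy into tension and the aluminium into compression.
Equating the net (thermal + elastic) strains gives |α₁ − α₂|·ΔT = P·[1/(A₁E₁) + 1/(A₂E₂)].
|α₁ − α₂|·ΔT = 4.9×10⁻⁶ × 101 = 0.0004949.
1/(A₁E₁) + 1/(A₂E₂) = 1/(1850×70×10³) + 1/(850×45×10³) = 3.387×10⁻⁸ N⁻¹.
P = 0.0004949 / 3.387×10⁻⁸ = 14610 N = 14.61 kN.
σ_{magnesium alloy} = P/A₂ = 14610/850 = 17.19 MPa, tensile.

σ ≈ 17.2 MPa (tensile)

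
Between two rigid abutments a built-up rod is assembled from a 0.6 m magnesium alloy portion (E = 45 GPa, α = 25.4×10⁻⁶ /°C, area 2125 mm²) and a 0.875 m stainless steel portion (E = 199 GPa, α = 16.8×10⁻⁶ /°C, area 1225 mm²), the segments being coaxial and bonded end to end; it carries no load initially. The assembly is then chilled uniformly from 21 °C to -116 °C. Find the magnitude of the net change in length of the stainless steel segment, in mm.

Free thermal contraction of the whole bar: Σ αᵢΔT Lᵢ = 25.4×10⁻⁶×137×600 + 16.8×10⁻⁶×137×875 = 4.102 mm.
The walls prevent any net length change, so an axial force P (same in every segment) develops. Compatibility: P · Σ Lᵢ/(AᵢEᵢ) = δ_free.
Σ Lᵢ/(AᵢEᵢ) = 600/(2125×45×10³) + 875/(1225×199×10³) = 9.864×10⁻⁶ mm/N.
Hence P = δ_free / Σ(L/AE) = 4.102/9.864×10⁻⁶ = 415.8 kN (tensile).
For the stainless steel segment, free thermal change = 16.8×10⁻⁶×137×875 = 2.014 mm and elastic change from P = 415800×875/(1225×199×10³) = 1.493 mm; these oppose, so the net change is 0.521 mm (segment shortens).

|ΔL| ≈ 0.521 mm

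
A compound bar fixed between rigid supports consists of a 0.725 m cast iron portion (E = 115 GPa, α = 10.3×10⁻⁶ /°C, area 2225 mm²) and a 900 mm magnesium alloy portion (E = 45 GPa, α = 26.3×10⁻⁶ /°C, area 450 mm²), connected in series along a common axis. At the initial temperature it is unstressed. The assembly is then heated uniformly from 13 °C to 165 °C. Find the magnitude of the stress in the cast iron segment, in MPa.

With the walls removed the bar would change length by δ_free = Σ αᵢΔT Lᵢ = 10.3×10⁻⁶×152×725 + 26.3×10⁻⁶×152×900 = 4.733 mm.
The rigid supports impose zero overall length change; the single axial force P common to all segments must satisfy P Σ Lᵢ/(AᵢEᵢ) = δ_free.
The series flexibility is Σ Lᵢ/(AᵢEᵢ) = 725/(2225×115×10³) + 900/(450×45×10³) = 4.728×10⁻⁵ mm/N.
P = 4.733 / 4.728×10⁻⁵ = 100100 N = 100.1 kN, compressive.
σ_{cast iron} = P / A = 100100 / 2225 = 44.99 MPa.

σ ≈ 45 MPa (compressive)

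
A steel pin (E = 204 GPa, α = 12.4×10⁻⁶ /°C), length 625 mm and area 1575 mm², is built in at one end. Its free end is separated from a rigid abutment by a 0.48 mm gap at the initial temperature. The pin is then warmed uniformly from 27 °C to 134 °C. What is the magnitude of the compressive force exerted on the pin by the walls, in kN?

If the wall were absent the pin would grow by αΔT L = 12.4×10⁻⁶ × 107 × 625 = 0.8292 mm.
This exceeds the 0.48 mm gap, so the wall pushes back. The portion of expansion that must be recovered elastically is δ_free − gap = 0.8292 − 0.48 = 0.3492 mm.
So σ = E(δ_free − g)/L = 204×10³ × 0.3492/625 = 114 MPa.
P = σA = 114 × 1575 = 179.5 kN.

P ≈ 180 kN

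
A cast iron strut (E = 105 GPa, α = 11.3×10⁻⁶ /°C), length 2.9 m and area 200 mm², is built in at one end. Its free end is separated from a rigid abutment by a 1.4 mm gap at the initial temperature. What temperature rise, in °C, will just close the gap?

ΔT ≈ 42.7 °C

Contact occurs when the free expansion equals the gap: αΔT L = 1.4 mm.
ΔT = 1.4 / (11.3×10⁻⁶ × 2900) = 42.72 °C.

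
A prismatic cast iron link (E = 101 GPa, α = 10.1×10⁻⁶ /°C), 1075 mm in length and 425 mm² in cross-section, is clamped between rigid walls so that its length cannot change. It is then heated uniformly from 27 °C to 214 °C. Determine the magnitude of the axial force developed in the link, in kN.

P ≈ 81.1 kN (compressive)

Full restraint means ε = 0, so the stress is σ = EαΔT = 101×10³ × 10.1×10⁻⁶ × 187 = 190.8 MPa.
Axial force P = σA = 190.8 × 425 = 81070 N = 81.07 kN, compressive.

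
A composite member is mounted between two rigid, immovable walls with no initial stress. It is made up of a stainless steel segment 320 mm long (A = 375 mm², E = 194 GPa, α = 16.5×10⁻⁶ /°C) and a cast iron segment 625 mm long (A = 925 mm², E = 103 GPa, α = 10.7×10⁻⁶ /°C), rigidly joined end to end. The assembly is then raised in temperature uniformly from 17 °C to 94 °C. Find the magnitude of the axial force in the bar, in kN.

P ≈ 84.1 kN (compressive)

If the supports were absent, the total length change would be Σ αᵢΔT Lᵢ = 16.5×10⁻⁶×77×320 + 10.7×10⁻⁶×77×625 = 0.9215 mm.
The rigid supports impose zero overall length change; the single axial force P common to all segments must satisfy P Σ Lᵢ/(AᵢEᵢ) = δ_free.
Σ Lᵢ/(AᵢEᵢ) = 320/(375×194×10³) + 625/(925×103×10³) = 1.096×10⁻⁵ mm/N.
P = 0.9215 / 1.096×10⁻⁵ = 84090 N = 84.09 kN, compressive.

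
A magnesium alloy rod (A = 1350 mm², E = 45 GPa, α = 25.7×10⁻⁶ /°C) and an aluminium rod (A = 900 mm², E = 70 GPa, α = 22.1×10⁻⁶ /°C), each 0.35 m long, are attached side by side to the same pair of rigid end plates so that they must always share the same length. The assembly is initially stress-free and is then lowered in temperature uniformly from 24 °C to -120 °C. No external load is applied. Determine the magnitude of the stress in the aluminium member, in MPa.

σ ≈ 17.8 MPa (compressive)

Both members must finish at the same length. With the larger α, the magnesium alloy tends to over-contract; the plates restrain it, putting the magnesium alloy in tension and the aluminium in compression. With no external load the two internal forces are equal and opposite, magnitude P.
Equating the net (thermal + elastic) strains gives |α₁ − α₂|·ΔT = P·[1/(A₁E₁) + 1/(A₂E₂)].
|α₁ − α₂|·ΔT = 3.6×10⁻⁶ × 144 = 0.0005184.
1/(A₁E₁) + 1/(A₂E₂) = 1/(1350×45×10³) + 1/(900×70×10³) = 3.233×10⁻⁸ N⁻¹.
So P = 0.0005184 / 3.233×10⁻⁸ = 16.03 kN.
σ_{aluminium} = P/A₂ = 16030/900 = 17.81 MPa, compressive.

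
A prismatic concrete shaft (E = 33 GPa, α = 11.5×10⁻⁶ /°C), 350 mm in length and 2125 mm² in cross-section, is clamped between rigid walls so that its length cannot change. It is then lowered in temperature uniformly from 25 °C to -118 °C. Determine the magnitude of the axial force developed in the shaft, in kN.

The ends cannot move, so σ = EαΔT = 33×10³ × 11.5×10⁻⁶ × 143 = 54.27 MPa.
Axial force P = σA = 54.27 × 2125 = 115300 N = 115.3 kN, tensile.

P ≈ 115 kN (tensile)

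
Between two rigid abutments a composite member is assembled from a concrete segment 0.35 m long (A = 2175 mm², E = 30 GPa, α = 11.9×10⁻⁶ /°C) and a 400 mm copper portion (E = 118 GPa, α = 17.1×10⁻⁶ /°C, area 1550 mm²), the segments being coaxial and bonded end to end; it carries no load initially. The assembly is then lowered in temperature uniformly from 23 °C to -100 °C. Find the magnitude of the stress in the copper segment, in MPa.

If the supports were absent, the total length change would be Σ αᵢΔT Lᵢ = 11.9×10⁻⁶×123×350 + 17.1×10⁻⁶×123×400 = 1.354 mm.
The walls prevent any net length change, so an axial force P (same in every segment) develops. Compatibility: P · Σ Lᵢ/(AᵢEᵢ) = δ_free.
Σ Lᵢ/(AᵢEᵢ) = 350/(2175×30×10³) + 400/(1550×118×10³) = 7.551×10⁻⁶ mm/N.
So P = 1.354 / 7.551×10⁻⁶ = 179.3 kN, tensile.
σ_{copper} = P / A = 179300 / 1550 = 115.7 MPa.

σ ≈ 116 MPa (tensile)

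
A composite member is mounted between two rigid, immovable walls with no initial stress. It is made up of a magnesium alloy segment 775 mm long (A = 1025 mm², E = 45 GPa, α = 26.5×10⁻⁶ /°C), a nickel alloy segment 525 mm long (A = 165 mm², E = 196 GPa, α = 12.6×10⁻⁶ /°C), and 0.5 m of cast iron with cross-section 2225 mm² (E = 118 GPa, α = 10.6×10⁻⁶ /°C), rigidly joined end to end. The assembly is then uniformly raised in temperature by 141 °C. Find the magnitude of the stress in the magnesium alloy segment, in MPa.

σ ≈ 128 MPa (compressive)

Free thermal expansion of the whole bar: Σ αᵢΔT Lᵢ = 26.5×10⁻⁶×141×775 + 12.6×10⁻⁶×141×525 + 10.6×10⁻⁶×141×500 = 4.576 mm.
Since the ends are fixed, an axial force P builds up, equal in every segment, with P · Σ Lᵢ/(AᵢEᵢ) = δ_free.
Σ Lᵢ/(AᵢEᵢ) = 775/(1025×45×10³) + 525/(165×196×10³) + 500/(2225×118×10³) = 3.494×10⁻⁵ mm/N.
P = 4.576 / 3.494×10⁻⁵ = 131000 N = 131 kN, compressive.
σ_{magnesium alloy} = P / A = 131000 / 1025 = 127.8 MPa.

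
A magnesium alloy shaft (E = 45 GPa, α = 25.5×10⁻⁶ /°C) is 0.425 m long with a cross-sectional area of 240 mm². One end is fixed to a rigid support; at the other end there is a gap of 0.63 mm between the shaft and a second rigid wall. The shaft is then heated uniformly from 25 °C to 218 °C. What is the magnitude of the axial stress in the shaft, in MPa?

σ ≈ 155 MPa (compressive)

Free thermal elongation = αΔT L = 25.5×10⁻⁶ × 193 × 425 = 2.092 mm.
The gap closes (δ_free > 0.63 mm) and the wall then resists a further 2.092 − 0.63 = 1.462 mm of expansion.
So σ = E(δ_free − g)/L = 45×10³ × 1.462/425 = 154.8 MPa.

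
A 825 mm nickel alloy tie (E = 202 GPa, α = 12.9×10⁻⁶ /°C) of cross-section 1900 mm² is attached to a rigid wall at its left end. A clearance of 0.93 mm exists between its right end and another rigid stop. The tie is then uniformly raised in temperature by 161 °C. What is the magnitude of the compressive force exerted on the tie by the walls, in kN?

P ≈ 364 kN

Unrestrained expansion: δ_free = αΔT L = 12.9×10⁻⁶ × 161 × 825 = 1.713 mm.
The gap closes (δ_free > 0.93 mm) and the wall then resists a further 1.713 − 0.93 = 0.7834 mm of expansion.
Compatibility: PL/(AE) = 0.7834 mm, so σ = P/A = E × (0.7834/825) = 191.8 MPa.
Force on the wall = σA = 191.8 × 1900 mm² = 364.5 kN.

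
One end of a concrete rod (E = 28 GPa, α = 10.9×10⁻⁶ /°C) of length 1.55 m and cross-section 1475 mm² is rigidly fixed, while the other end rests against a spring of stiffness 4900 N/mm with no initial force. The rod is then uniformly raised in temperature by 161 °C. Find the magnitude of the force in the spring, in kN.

The unrestrained thermal change is αΔT L = 10.9×10⁻⁶ × 161 × 1550 = 2.72 mm.
Let P be the compressive force at the spring. The rod shortens elastically by PL/(AE) and the spring compresses by P/k; together these equal δ_free.
P [ L/(AE) + 1/k ] = δ_free → P [ 1550/(1475×28×10³) + 1/(4900) ] = 2.72.
P = 2.72 / 0.0002416 = 11260 N.

P ≈ 11.3 kN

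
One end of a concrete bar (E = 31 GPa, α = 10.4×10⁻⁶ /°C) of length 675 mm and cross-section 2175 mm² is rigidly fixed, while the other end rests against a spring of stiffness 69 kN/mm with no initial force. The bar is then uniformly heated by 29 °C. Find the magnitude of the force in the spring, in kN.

Free thermal expansion: δ_free = αΔT L = 10.4×10⁻⁶ × 29 × 675 = 0.2036 mm.
With a force P in the spring, the elastic change of the bar is PL/(AE) and that of the spring is P/k; compatibility requires their sum to equal δ_free.
P [ L/(AE) + 1/k ] = δ_free → P [ 675/(2175×31×10³) + 1/(69×10³) ] = 0.2036.
P = 0.2036 / 2.45×10⁻⁵ = 8308 N.

P ≈ 8.31 kN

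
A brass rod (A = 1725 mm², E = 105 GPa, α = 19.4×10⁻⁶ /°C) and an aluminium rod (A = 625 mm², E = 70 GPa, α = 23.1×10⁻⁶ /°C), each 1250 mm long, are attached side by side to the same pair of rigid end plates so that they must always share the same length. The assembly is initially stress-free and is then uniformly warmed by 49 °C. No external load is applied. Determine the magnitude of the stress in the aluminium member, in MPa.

σ ≈ 10.2 MPa (compressive)

The aluminium has the larger α, so on heating it would change length more than the brass if both were free. The rigid plates force a common final length, so the aluminium is put into compression and the brass into tension, with equal and opposite forces P (no external load).
Equating the net (thermal + elastic) strains gives |α₁ − α₂|·ΔT = P·[1/(A₁E₁) + 1/(A₂E₂)].
|α₁ − α₂|·ΔT = 3.7×10⁻⁶ × 49 = 0.0001813.
1/(A₁E₁) + 1/(A₂E₂) = 1/(1725×105×10³) + 1/(625×70×10³) = 2.838×10⁻⁸ N⁻¹.
So P = 0.0001813 / 2.838×10⁻⁸ = 6.389 kN.
σ_{aluminium} = P/A₂ = 6389/625 = 10.22 MPa, compressive.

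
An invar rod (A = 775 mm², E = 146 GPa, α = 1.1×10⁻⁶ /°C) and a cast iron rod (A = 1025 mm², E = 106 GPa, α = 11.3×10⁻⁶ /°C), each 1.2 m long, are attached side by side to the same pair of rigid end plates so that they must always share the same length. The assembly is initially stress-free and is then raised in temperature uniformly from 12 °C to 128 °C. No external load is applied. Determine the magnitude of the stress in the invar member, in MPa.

Equilibrium of a rigid end plate with no external load gives equal and opposite internal forces ±P in the two members. Since α_{cast iron} > α_{invar}, heating drives the cast iron into compression and the invar into tension.
Setting the final lengths equal and cancelling L: (α₁ − α₂)ΔT = P/(A₁E₁) + P/(A₂E₂).
|α₁ − α₂|·ΔT = 10.2×10⁻⁶ × 116 = 0.001183.
1/(A₁E₁) + 1/(A₂E₂) = 1/(775×146×10³) + 1/(1025×106×10³) = 1.804×10⁻⁸ N⁻¹.
P = 0.001183 / 1.804×10⁻⁸ = 65580 N = 65.58 kN.
σ_{invar} = P/A₁ = 65580/775 = 84.62 MPa, tensile.

σ ≈ 84.6 MPa (tensile)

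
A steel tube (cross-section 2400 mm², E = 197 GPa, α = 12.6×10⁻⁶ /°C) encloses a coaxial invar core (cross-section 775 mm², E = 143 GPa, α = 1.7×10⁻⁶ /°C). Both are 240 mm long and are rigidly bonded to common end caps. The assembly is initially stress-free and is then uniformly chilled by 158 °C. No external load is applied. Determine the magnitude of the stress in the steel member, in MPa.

Equilibrium of a rigid end plate with no external load gives equal and opposite internal forces ±P in the two members. Since α_{steel} > α_{invar}, cooling drives the steel into tension and the invar into compression.
Setting the final lengths equal and cancelling L: (α₁ − α₂)ΔT = P/(A₁E₁) + P/(A₂E₂).
|α₁ − α₂|·ΔT = 10.9×10⁻⁶ × 158 = 0.001722.
1/(A₁E₁) + 1/(A₂E₂) = 1/(2400×197×10³) + 1/(775×143×10³) = 1.114×10⁻⁸ N⁻¹.
P = 0.001722 / 1.114×10⁻⁸ = 154600 N = 154.6 kN.
σ_{steel} = P/A₁ = 154600/2400 = 64.42 MPa, tensile.

σ ≈ 64.4 MPa (tensile)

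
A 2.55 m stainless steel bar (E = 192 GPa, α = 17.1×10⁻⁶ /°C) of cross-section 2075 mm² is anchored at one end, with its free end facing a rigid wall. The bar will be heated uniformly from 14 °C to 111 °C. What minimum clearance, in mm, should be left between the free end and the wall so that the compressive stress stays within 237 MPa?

With no wall the bar would lengthen by αΔT L = 17.1×10⁻⁶ × 97 × 2550 = 4.23 mm.
A stress of 237 MPa corresponds to the wall pushing the bar back by σL/E = 237×2550/(192×10³) = 3.148 mm.
The gap must absorb the remainder: g_min = 4.23 − 3.148 = 1.082 mm.

g ≈ 1.08 mm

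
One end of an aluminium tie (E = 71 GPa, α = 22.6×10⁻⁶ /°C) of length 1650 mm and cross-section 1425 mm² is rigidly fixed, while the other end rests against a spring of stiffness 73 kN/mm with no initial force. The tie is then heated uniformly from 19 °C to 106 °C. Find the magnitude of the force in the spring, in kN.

Free thermal expansion: δ_free = αΔT L = 22.6×10⁻⁶ × 87 × 1650 = 3.244 mm.
With a force P in the spring, the elastic change of the tie is PL/(AE) and that of the spring is P/k; compatibility requires their sum to equal δ_free.
So P = δ_free / [L/(AE) + 1/k] = 3.244 / [ 1650/(1425×71×10³) + 1/(73×10³) ].
P = 3.244 / 3.001×10⁻⁵ = 108100 N.

P ≈ 108 kN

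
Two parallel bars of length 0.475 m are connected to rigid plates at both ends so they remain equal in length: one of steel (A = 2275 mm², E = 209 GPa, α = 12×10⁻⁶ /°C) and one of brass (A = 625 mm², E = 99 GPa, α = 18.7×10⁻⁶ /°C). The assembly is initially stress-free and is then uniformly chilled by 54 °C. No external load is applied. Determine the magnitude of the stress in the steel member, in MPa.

σ ≈ 8.71 MPa (compressive)

Both members must finish at the same length. With the larger α, the brass tends to over-contract; the plates restrain it, putting the brass in tension and the steel in compression. With no external load the two internal forces are equal and opposite, magnitude P.
Setting the final lengths equal and cancelling L: (α₁ − α₂)ΔT = P/(A₁E₁) + P/(A₂E₂).
|α₁ − α₂|·ΔT = 6.7×10⁻⁶ × 54 = 0.0003618.
1/(A₁E₁) + 1/(A₂E₂) = 1/(2275×209×10³) + 1/(625×99×10³) = 1.826×10⁻⁸ N⁻¹.
So P = 0.0003618 / 1.826×10⁻⁸ = 19.81 kN.
σ_{steel} = P/A₁ = 19810/2275 = 8.707 MPa, compressive.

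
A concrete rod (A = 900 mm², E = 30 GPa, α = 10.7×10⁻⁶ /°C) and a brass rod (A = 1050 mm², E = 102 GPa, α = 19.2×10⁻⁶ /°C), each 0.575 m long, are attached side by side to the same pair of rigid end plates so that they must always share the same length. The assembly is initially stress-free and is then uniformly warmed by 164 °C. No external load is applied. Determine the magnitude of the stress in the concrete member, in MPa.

Both members must finish at the same length. With the larger α, the brass tends to over-expand; the plates restrain it, putting the brass in compression and the concrete in tension. With no external load the two internal forces are equal and opposite, magnitude P.
Compatibility of the two members (thermal + elastic change equal): (α₁ − α₂)ΔT = P·[1/(A₁E₁) + 1/(A₂E₂)].
|α₁ − α₂|·ΔT = 8.5×10⁻⁶ × 164 = 0.001394.
1/(A₁E₁) + 1/(A₂E₂) = 1/(900×30×10³) + 1/(1050×102×10³) = 4.637×10⁻⁸ N⁻¹.
So P = 0.001394 / 4.637×10⁻⁸ = 30.06 kN.
σ_{concrete} = P/A₁ = 30060/900 = 33.4 MPa, tensile.

σ ≈ 33.4 MPa (tensile)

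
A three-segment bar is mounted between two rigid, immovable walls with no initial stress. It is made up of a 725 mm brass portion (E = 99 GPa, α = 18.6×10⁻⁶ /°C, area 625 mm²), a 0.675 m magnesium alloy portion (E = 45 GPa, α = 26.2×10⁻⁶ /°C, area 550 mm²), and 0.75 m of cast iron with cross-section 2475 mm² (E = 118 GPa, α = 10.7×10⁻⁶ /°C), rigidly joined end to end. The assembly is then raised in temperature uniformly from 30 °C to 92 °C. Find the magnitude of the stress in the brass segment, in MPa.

If the supports were absent, the total length change would be Σ αᵢΔT Lᵢ = 18.6×10⁻⁶×62×725 + 26.2×10⁻⁶×62×675 + 10.7×10⁻⁶×62×750 = 2.43 mm.
The walls prevent any net length change, so an axial force P (same in every segment) develops. Compatibility: P · Σ Lᵢ/(AᵢEᵢ) = δ_free.
Σ Lᵢ/(AᵢEᵢ) = 725/(625×99×10³) + 675/(550×45×10³) + 750/(2475×118×10³) = 4.156×10⁻⁵ mm/N.
So P = 2.43 / 4.156×10⁻⁵ = 58.47 kN, compressive.
σ_{brass} = P / A = 58470 / 625 = 93.56 MPa.

σ ≈ 93.6 MPa (compressive)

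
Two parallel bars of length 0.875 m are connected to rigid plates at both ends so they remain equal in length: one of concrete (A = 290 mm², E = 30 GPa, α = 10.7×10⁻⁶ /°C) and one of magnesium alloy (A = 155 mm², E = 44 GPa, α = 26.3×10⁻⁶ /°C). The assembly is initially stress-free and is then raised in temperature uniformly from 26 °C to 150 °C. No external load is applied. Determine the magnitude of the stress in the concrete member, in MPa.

Equilibrium of a rigid end plate with no external load gives equal and opposite internal forces ±P in the two members. Since α_{magnesium alloy} > α_{concrete}, heating drives the magnesium alloy into compression and the concrete into tension.
Setting the final lengths equal and cancelling L: (α₁ − α₂)ΔT = P/(A₁E₁) + P/(A₂E₂).
|α₁ − α₂|·ΔT = 15.6×10⁻⁶ × 124 = 0.001934.
1/(A₁E₁) + 1/(A₂E₂) = 1/(290×30×10³) + 1/(155×44×10³) = 2.616×10⁻⁷ N⁻¹.
So P = 0.001934 / 2.616×10⁻⁷ = 7.395 kN.
σ_{concrete} = P/A₁ = 7395/290 = 25.5 MPa, tensile.

σ ≈ 25.5 MPa (tensile)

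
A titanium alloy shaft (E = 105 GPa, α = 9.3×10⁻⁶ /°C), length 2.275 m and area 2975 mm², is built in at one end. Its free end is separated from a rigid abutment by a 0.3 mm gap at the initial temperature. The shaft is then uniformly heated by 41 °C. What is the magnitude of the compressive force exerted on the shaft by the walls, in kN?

Unrestrained expansion: δ_free = αΔT L = 9.3×10⁻⁶ × 41 × 2275 = 0.8675 mm.
The gap closes (δ_free > 0.3 mm) and the wall then resists a further 0.8675 − 0.3 = 0.5675 mm of expansion.
That suppressed elongation corresponds to σ = E·Δ/L = 105×10³ × 0.5675/2275 = 26.19 MPa.
Force on the wall = σA = 26.19 × 2975 mm² = 77.92 kN.

P ≈ 77.9 kN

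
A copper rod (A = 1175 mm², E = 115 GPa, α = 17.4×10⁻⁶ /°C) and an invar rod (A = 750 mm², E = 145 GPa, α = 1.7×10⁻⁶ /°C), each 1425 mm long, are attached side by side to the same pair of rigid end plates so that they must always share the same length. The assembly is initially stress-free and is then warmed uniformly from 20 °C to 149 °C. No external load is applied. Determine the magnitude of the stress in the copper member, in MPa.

σ ≈ 104 MPa (compressive)

Equilibrium of a rigid end plate with no external load gives equal and opposite internal forces ±P in the two members. Since α_{copper} > α_{invar}, heating drives the copper into compression and the invar into tension.
Setting the final lengths equal and cancelling L: (α₁ − α₂)ΔT = P/(A₁E₁) + P/(A₂E₂).
|α₁ − α₂|·ΔT = 15.7×10⁻⁶ × 129 = 0.002025.
1/(A₁E₁) + 1/(A₂E₂) = 1/(1175×115×10³) + 1/(750×145×10³) = 1.66×10⁻⁸ N⁻¹.
P = 0.002025 / 1.66×10⁻⁸ = 122000 N = 122 kN.
σ_{copper} = P/A₁ = 122000/1175 = 103.9 MPa, compressive.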